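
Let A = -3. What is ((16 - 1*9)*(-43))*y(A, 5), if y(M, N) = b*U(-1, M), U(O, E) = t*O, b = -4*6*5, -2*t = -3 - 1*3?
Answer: -108360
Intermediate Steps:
t = 3 (t = -(-3 - 1*3)/2 = -(-3 - 3)/2 = -1/2*(-6) = 3)
b = -120 (b = -24*5 = -120)
U(O, E) = 3*O
y(M, N) = 360 (y(M, N) = -360*(-1) = -120*(-3) = 360)
((16 - 1*9)*(-43))*y(A, 5) = ((16 - 1*9)*(-43))*360 = ((16 - 9)*(-43))*360 = (7*(-43))*360 = -301*360 = -108360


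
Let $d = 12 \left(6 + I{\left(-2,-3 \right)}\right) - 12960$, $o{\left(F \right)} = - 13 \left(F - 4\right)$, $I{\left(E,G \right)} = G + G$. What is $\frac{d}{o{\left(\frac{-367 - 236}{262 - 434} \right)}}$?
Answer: $- \frac{445824}{221} \approx -2017.3$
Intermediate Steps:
$I{\left(E,G \right)} = 2 G$
$o{\left(F \right)} = 52 - 13 F$ ($o{\left(F \right)} = - 13 \left(-4 + F\right) = 52 - 13 F$)
$d = -12960$ ($d = 12 \left(6 + 2 \left(-3\right)\right) - 12960 = 12 \left(6 - 6\right) - 12960 = 12 \cdot 0 - 12960 = 0 - 12960 = -12960$)
$\frac{d}{o{\left(\frac{-367 - 236}{262 - 434} \right)}} = - \frac{12960}{52 - 13 \frac{-367 - 236}{262 - 434}} = - \frac{12960}{52 - 13 \left(- \frac{603}{-172}\right)} = - \frac{12960}{52 - 13 \left(\left(-603\right) \left(- \frac{1}{172}\right)\right)} = - \frac{12960}{52 - \frac{7839}{172}} = - \frac{12960}{\frac{1105}{172}} = \left(-12960\right) \frac{172}{1105} = - \frac{445824}{221}$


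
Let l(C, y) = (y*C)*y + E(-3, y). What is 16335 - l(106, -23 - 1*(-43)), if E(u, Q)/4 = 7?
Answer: -26093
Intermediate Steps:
E(u, Q) = 28 (E(u, Q) = 4*7 = 28)
l(C, y) = 28 + C*y² (l(C, y) = (y*C)*y + 28 = (C*y)*y + 28 = C*y² + 28 = 28 + C*y²)
16335 - l(106, -23 - 1*(-43)) = 16335 - (28 + 106*(-23 - 1*(-43))²) = 16335 - (28 + 106*(-23 + 43)²) = 16335 - (28 + 106*20²) = 16335 - (28 + 106*400) = 16335 - (28 + 42400) = 16335 - 1*42428 = 16335 - 42428 = -26093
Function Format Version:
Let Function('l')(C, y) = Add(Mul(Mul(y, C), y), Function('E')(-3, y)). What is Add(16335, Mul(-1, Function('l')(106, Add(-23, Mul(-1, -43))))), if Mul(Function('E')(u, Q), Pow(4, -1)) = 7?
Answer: -26093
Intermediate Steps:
Function('E')(u, Q) = 28 (Function('E')(u, Q) = Mul(4, 7) = 28)
Function('l')(C, y) = Add(28, Mul(C, Pow(y, 2))) (Function('l')(C, y) = Add(Mul(Mul(y, C), y), 28) = Add(Mul(Mul(C, y), y), 28) = Add(Mul(C, Pow(y, 2)), 28) = Add(28, Mul(C, Pow(y, 2))))
Add(16335, Mul(-1, Function('l')(106, Add(-23, Mul(-1, -43))))) = Add(16335, Mul(-1, Add(28, Mul(106, Pow(Add(-23, Mul(-1, -43)), 2))))) = Add(16335, Mul(-1, Add(28, Mul(106, Pow(Add(-23, 43), 2))))) = Add(16335, Mul(-1, Add(28, Mul(106, Pow(20, 2))))) = Add(16335, Mul(-1, Add(28, Mul(106, 400)))) = Add(16335, Mul(-1, Add(28, 42400))) = Add(16335, Mul(-1, 42428)) = Add(16335, -42428) = -26093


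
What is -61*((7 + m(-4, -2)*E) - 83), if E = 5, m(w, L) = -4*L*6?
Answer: -10004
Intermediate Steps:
m(w, L) = -24*L
-61*((7 + m(-4, -2)*E) - 83) = -61*((7 - 24*(-2)*5) - 83) = -61*((7 + 48*5) - 83) = -61*((7 + 240) - 83) = -61*(247 - 83) = -61*164 = -10004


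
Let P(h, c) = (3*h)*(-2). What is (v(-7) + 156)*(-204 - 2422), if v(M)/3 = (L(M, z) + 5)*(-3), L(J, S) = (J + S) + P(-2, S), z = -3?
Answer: -244218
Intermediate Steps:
P(h, c) = -6*h
L(J, S) = 12 + J + S (L(J, S) = (J + S) - 6*(-2) = (J + S) + 12 = 12 + J + S)
v(M) = -126 - 9*M (v(M) = 3*(((12 + M - 3) + 5)*(-3)) = 3*(((9 + M) + 5)*(-3)) = 3*((14 + M)*(-3)) = 3*(-42 - 3*M) = -126 - 9*M)
(v(-7) + 156)*(-204 - 2422) = ((-126 - 9*(-7)) + 156)*(-204 - 2422) = ((-126 + 63) + 156)*(-2626) = (-63 + 156)*(-2626) = 93*(-2626) = -244218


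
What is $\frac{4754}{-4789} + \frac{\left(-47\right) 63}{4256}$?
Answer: $- \frac{4916179}{2911712} \approx -1.6884$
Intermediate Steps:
$\frac{4754}{-4789} + \frac{\left(-47\right) 63}{4256} = 4754 \left(- \frac{1}{4789}\right) - \frac{423}{608} = - \frac{4754}{4789} - \frac{423}{608} = - \frac{4916179}{2911712}$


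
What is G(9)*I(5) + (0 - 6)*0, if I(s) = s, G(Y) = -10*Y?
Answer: -450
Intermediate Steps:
G(9)*I(5) + (0 - 6)*0 = -10*9*5 + (0 - 6)*0 = -90*5 - 6*0 = -450 + 0 = -450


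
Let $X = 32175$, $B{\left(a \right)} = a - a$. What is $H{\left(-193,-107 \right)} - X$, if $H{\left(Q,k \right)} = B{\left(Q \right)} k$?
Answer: $-32175$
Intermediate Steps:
$B{\left(a \right)} = 0$
$H{\left(Q,k \right)} = 0$ ($H{\left(Q,k \right)} = 0 k = 0$)
$H{\left(-193,-107 \right)} - X = 0 - 32175 = -32175$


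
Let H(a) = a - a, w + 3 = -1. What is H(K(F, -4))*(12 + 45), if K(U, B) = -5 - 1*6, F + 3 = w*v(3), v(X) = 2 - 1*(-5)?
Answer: 0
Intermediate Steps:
w = -4 (w = -3 - 1 = -4)
v(X) = 7 (v(X) = 2 + 5 = 7)
F = -31 (F = -3 - 4*7 = -3 - 28 = -31)
K(U, B) = -11 (K(U, B) = -5 - 6 = -11)
H(a) = 0
H(K(F, -4))*(12 + 45) = 0*(12 + 45) = 0*57 = 0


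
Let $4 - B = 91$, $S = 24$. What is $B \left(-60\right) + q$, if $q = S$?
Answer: $5244$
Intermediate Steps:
$q = 24$
$B = -87$ ($B = 4 - 91 = -87$)
$B \left(-60\right) + q = \left(-87\right) \left(-60\right) + 24 = 5220 + 24 = 5244$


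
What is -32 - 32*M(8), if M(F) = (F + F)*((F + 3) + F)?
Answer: -9760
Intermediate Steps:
M(F) = 2*F*(3 + 2*F) (M(F) = (2*F)*((3 + F) + F) = (2*F)*(3 + 2*F) = 2*F*(3 + 2*F))
-32 - 32*M(8) = -32 - 64*8*(3 + 2*8) = -32 - 64*8*(3 + 16) = -32 - 64*8*19 = -32 - 32*304 = -32 - 9728 = -9760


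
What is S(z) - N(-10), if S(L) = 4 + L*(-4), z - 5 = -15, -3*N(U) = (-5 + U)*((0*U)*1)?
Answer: 44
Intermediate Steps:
N(U) = 0 (N(U) = -(-5 + U)*(0*U)*1/3 = -(-5 + U)*0*1/3 = -(-5 + U)*0/3 = -⅓*0 = 0)
z = -10 (z = 5 - 15 = -10)
S(L) = 4 - 4*L
S(z) - N(-10) = (4 - 4*(-10)) - 1*0 = (4 + 40) + 0 = 44 + 0 = 44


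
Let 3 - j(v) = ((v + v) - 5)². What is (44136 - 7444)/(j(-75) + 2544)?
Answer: -18346/10739 ≈ -1.7084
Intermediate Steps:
j(v) = 3 - (-5 + 2*v)² (j(v) = 3 - ((v + v) - 5)² = 3 - (2*v - 5)² = 3 - (-5 + 2*v)²)
(44136 - 7444)/(j(-75) + 2544) = (44136 - 7444)/((3 - (-5 + 2*(-75))²) + 2544) = 36692/((3 - (-5 - 150)²) + 2544) = 36692/((3 - 1*(-155)²) + 2544) = 36692/((3 - 1*24025) + 2544) = 36692/((3 - 24025) + 2544) = 36692/(-24022 + 2544) = 36692/(-21478) = 36692*(-1/21478) = -18346/10739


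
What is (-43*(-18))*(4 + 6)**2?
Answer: 77400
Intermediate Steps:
(-43*(-18))*(4 + 6)**2 = 774*10**2 = 774*100 = 77400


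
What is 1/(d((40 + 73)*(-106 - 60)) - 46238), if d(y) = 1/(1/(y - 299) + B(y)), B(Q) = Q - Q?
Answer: -1/65295 ≈ -1.5315e-5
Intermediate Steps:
B(Q) = 0
d(y) = -299 + y (d(y) = 1/(1/(y - 299) + 0) = 1/(1/(-299 + y) + 0) = 1/(1/(-299 + y)) = -299 + y)
1/(d((40 + 73)*(-106 - 60)) - 46238) = 1/((-299 + (40 + 73)*(-106 - 60)) - 46238) = 1/((-299 + 113*(-166)) - 46238) = 1/((-299 - 18758) - 46238) = 1/(-19057 - 46238) = 1/(-65295) = -1/65295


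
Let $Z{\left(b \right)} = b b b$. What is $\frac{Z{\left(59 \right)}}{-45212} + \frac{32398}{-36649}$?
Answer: $- \frac{8991713347}{1656974588} \approx -5.4266$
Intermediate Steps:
$Z{\left(b \right)} = b^{3}$ ($Z{\left(b \right)} = b^{2} b = b^{3}$)
$\frac{Z{\left(59 \right)}}{-45212} + \frac{32398}{-36649} = \frac{59^{3}}{-45212} + \frac{32398}{-36649} = 205379 \left(- \frac{1}{45212}\right) + 32398 \left(- \frac{1}{36649}\right) = - \frac{205379}{45212} - \frac{32398}{36649} = - \frac{8991713347}{1656974588}$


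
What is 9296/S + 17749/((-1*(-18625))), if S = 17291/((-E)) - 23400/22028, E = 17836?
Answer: -17002566121206387/3716844801625 ≈ -4574.5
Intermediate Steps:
S = -199562137/98222852 (S = 17291/((-1*17836)) - 23400/22028 = 17291/(-17836) - 23400*1/22028 = 17291*(-1/17836) - 5850/5507 = -17291/17836 - 5850/5507 = -199562137/98222852 ≈ -2.0317)
9296/S + 17749/((-1*(-18625))) = 9296/(-199562137/98222852) + 17749/((-1*(-18625))) = 9296*(-98222852/199562137) + 17749/18625 = -913079632192/199562137 + 17749*(1/18625) = -913079632192/199562137 + 17749/18625 = -17002566121206387/3716844801625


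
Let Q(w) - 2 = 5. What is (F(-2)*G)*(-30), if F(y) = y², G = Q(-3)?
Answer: -840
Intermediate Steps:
Q(w) = 7 (Q(w) = 2 + 5 = 7)
G = 7
(F(-2)*G)*(-30) = ((-2)²*7)*(-30) = (4*7)*(-30) = 28*(-30) = -840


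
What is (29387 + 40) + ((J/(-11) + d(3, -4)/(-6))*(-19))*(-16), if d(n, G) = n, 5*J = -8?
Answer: 1612557/55 ≈ 29319.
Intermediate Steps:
J = -8/5 (J = (⅕)*(-8) = -8/5 ≈ -1.6000)
(29387 + 40) + ((J/(-11) + d(3, -4)/(-6))*(-19))*(-16) = (29387 + 40) + ((-8/5/(-11) + 3/(-6))*(-19))*(-16) = 29427 + ((-8/5*(-1/11) + 3*(-⅙))*(-19))*(-16) = 29427 + ((8/55 - ½)*(-19))*(-16) = 29427 - 39/110*(-19)*(-16) = 29427 + (741/110)*(-16) = 29427 - 5928/55 = 1612557/55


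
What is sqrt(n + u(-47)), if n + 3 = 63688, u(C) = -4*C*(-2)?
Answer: sqrt(63309) ≈ 251.61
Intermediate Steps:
u(C) = 8*C
n = 63685 (n = -3 + 63688 = 63685)
sqrt(n + u(-47)) = sqrt(63685 + 8*(-47)) = sqrt(63685 - 376) = sqrt(63309)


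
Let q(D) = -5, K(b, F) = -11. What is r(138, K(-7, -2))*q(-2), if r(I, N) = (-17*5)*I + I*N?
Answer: 66240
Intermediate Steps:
r(I, N) = -85*I + I*N
r(138, K(-7, -2))*q(-2) = (138*(-85 - 11))*(-5) = (138*(-96))*(-5) = -13248*(-5) = 66240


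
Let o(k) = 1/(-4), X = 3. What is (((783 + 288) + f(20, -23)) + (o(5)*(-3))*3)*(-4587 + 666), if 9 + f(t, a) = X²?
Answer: -16832853/4 ≈ -4.2082e+6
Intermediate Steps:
f(t, a) = 0 (f(t, a) = -9 + 3² = -9 + 9 = 0)
o(k) = -¼
(((783 + 288) + f(20, -23)) + (o(5)*(-3))*3)*(-4587 + 666) = (((783 + 288) + 0) - ¼*(-3)*3)*(-4587 + 666) = ((1071 + 0) + (¾)*3)*(-3921) = (1071 + 9/4)*(-3921) = (4293/4)*(-3921) = -16832853/4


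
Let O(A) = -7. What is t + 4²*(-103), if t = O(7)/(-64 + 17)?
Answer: -77449/47 ≈ -1647.9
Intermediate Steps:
t = 7/47 (t = -7/(-64 + 17) = -7/(-47) = -7*(-1/47) = 7/47 ≈ 0.14894)
t + 4²*(-103) = 7/47 + 4²*(-103) = 7/47 + 16*(-103) = 7/47 - 1648 = -77449/47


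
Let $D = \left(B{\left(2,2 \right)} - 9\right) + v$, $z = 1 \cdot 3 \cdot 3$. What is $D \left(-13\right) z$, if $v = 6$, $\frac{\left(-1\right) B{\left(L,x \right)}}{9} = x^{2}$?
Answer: $4563$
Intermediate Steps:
$B{\left(L,x \right)} = - 9 x^{2}$
$z = 9$ ($z = 3 \cdot 3 = 9$)
$D = -39$ ($D = \left(- 9 \cdot 2^{2} - 9\right) + 6 = \left(\left(-9\right) 4 - 9\right) + 6 = \left(-36 - 9\right) + 6 = -45 + 6 = -39$)
$D \left(-13\right) z = \left(-39\right) \left(-13\right) 9 = 507 \cdot 9 = 4563$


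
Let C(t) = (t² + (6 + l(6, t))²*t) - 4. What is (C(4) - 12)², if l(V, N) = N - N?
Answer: 20736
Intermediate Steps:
l(V, N) = 0
C(t) = -4 + t² + 36*t (C(t) = (t² + (6 + 0)²*t) - 4 = (t² + 6²*t) - 4 = (t² + 36*t) - 4 = -4 + t² + 36*t)
(C(4) - 12)² = ((-4 + 4² + 36*4) - 12)² = ((-4 + 16 + 144) - 12)² = (156 - 12)² = 144² = 20736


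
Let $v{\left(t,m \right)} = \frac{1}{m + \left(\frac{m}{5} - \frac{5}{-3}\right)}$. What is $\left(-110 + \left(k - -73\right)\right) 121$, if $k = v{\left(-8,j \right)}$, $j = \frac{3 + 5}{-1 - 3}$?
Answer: $-4642$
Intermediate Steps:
$j = -2$ ($j = \frac{8}{-4} = 8 \left(- \frac{1}{4}\right) = -2$)
$v{\left(t,m \right)} = \frac{1}{\frac{5}{3} + \frac{6 m}{5}}$ ($v{\left(t,m \right)} = \frac{1}{m + \left(m \frac{1}{5} - - \frac{5}{3}\right)} = \frac{1}{m + \left(\frac{m}{5} + \frac{5}{3}\right)} = \frac{1}{m + \left(\frac{5}{3} + \frac{m}{5}\right)} = \frac{1}{\frac{5}{3} + \frac{6 m}{5}}$)
$k = - \frac{15}{11}$ ($k = \frac{15}{25 + 18 \left(-2\right)} = \frac{15}{25 - 36} = \frac{15}{-11} = 15 \left(- \frac{1}{11}\right) = - \frac{15}{11} \approx -1.3636$)
$\left(-110 + \left(k - -73\right)\right) 121 = \left(-110 - - \frac{788}{11}\right) 121 = \left(-110 + \left(- \frac{15}{11} + 73\right)\right) 121 = \left(-110 + \frac{788}{11}\right) 121 = \left(- \frac{422}{11}\right) 121 = -4642$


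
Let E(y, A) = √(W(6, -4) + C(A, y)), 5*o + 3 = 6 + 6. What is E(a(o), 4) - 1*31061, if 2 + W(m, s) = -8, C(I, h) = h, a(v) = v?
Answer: -31061 + I*√205/5 ≈ -31061.0 + 2.8636*I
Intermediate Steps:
o = 9/5 (o = -⅗ + (6 + 6)/5 = -⅗ + (⅕)*12 = -⅗ + 12/5 = 9/5 ≈ 1.8000)
W(m, s) = -10 (W(m, s) = -2 - 8 = -10)
E(y, A) = √(-10 + y)
E(a(o), 4) - 1*31061 = √(-10 + 9/5) - 1*31061 = √(-41/5) - 31061 = I*√205/5 - 31061 = -31061 + I*√205/5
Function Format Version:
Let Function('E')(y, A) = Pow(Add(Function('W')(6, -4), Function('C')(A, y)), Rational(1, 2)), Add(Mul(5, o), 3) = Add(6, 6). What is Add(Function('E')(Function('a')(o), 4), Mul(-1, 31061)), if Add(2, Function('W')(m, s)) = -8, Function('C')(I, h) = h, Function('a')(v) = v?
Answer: Add(-31061, Mul(Rational(1, 5), I, Pow(205, Rational(1, 2)))) ≈ Add(-31061., Mul(2.8636, I))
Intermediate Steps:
o = Rational(9, 5) (o = Add(Rational(-3, 5), Mul(Rational(1, 5), Add(6, 6))) = Add(Rational(-3, 5), Mul(Rational(1, 5), 12)) = Add(Rational(-3, 5), Rational(12, 5)) = Rational(9, 5) ≈ 1.8000)
Function('W')(m, s) = -10 (Function('W')(m, s) = Add(-2, -8) = -10)
Function('E')(y, A) = Pow(Add(-10, y), Rational(1, 2))
Add(Function('E')(Function('a')(o), 4), Mul(-1, 31061)) = Add(Pow(Add(-10, Rational(9, 5)), Rational(1, 2)), Mul(-1, 31061)) = Add(Pow(Rational(-41, 5), Rational(1, 2)), -31061) = Add(Mul(Rational(1, 5), I, Pow(205, Rational(1, 2))), -31061) = Add(-31061, Mul(Rational(1, 5), I, Pow(205, Rational(1, 2))))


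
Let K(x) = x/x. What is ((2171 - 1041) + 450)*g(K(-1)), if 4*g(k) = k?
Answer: 395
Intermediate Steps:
K(x) = 1
g(k) = k/4
((2171 - 1041) + 450)*g(K(-1)) = ((2171 - 1041) + 450)*((¼)*1) = (1130 + 450)*(¼) = 1580*(¼) = 395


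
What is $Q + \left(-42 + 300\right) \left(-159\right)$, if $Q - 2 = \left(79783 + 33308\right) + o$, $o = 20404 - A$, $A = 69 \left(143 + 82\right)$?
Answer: $76950$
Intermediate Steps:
$A = 15525$ ($A = 69 \cdot 225 = 15525$)
$o = 4879$ ($o = 20404 - 15525 = 4879$)
$Q = 117972$ ($Q = 2 + \left(\left(79783 + 33308\right) + 4879\right) = 2 + \left(113091 + 4879\right) = 2 + 117970 = 117972$)
$Q + \left(-42 + 300\right) \left(-159\right) = 117972 + \left(-42 + 300\right) \left(-159\right) = 117972 + 258 \left(-159\right) = 117972 - 41022 = 76950$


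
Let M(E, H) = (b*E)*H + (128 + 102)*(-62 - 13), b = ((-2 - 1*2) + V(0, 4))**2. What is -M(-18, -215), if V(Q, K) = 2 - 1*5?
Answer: -172380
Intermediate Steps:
V(Q, K) = -3 (V(Q, K) = 2 - 5 = -3)
b = 49 (b = ((-2 - 1*2) - 3)**2 = ((-2 - 2) - 3)**2 = (-4 - 3)**2 = (-7)**2 = 49)
M(E, H) = -17250 + 49*E*H (M(E, H) = (49*E)*H + (128 + 102)*(-62 - 13) = 49*E*H + 230*(-75) = 49*E*H - 17250 = -17250 + 49*E*H)
-M(-18, -215) = -(-17250 + 49*(-18)*(-215)) = -(-17250 + 189630) = -1*172380 = -172380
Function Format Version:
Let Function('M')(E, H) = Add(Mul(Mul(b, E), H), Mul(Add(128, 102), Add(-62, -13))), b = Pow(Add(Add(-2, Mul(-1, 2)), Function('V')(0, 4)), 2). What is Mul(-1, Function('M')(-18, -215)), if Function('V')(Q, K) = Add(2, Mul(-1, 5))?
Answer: -172380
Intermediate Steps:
Function('V')(Q, K) = -3 (Function('V')(Q, K) = Add(2, -5) = -3)
b = 49 (b = Pow(Add(Add(-2, Mul(-1, 2)), -3), 2) = Pow(Add(Add(-2, -2), -3), 2) = Pow(Add(-4, -3), 2) = Pow(-7, 2) = 49)
Function('M')(E, H) = Add(-17250, Mul(49, E, H)) (Function('M')(E, H) = Add(Mul(Mul(49, E), H), Mul(Add(128, 102), Add(-62, -13))) = Add(Mul(49, E, H), Mul(230, -75)) = Add(Mul(49, E, H), -17250) = Add(-17250, Mul(49, E, H)))
Mul(-1, Function('M')(-18, -215)) = Mul(-1, Add(-17250, Mul(49, -18, -215))) = Mul(-1, Add(-17250, 189630)) = Mul(-1, 172380) = -172380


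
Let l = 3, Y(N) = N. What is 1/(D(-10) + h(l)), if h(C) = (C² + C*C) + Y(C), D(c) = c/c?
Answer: 1/22 ≈ 0.045455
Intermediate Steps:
D(c) = 1
h(C) = C + 2*C² (h(C) = (C² + C*C) + C = (C² + C²) + C = 2*C² + C = C + 2*C²)
1/(D(-10) + h(l)) = 1/(1 + 3*(1 + 2*3)) = 1/(1 + 3*(1 + 6)) = 1/(1 + 3*7) = 1/(1 + 21) = 1/22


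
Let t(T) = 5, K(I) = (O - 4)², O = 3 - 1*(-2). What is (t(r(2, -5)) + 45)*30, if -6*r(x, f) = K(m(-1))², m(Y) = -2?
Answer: 1500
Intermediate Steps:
O = 5 (O = 3 + 2 = 5)
K(I) = 1 (K(I) = (5 - 4)² = 1² = 1)
r(x, f) = -⅙ (r(x, f) = -⅙*1² = -⅙*1 = -⅙)
(t(r(2, -5)) + 45)*30 = (5 + 45)*30 = 50*30 = 1500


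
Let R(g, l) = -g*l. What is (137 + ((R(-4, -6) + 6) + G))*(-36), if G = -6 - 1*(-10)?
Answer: -4428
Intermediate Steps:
G = 4 (G = -6 + 10 = 4)
R(g, l) = -g*l
(137 + ((R(-4, -6) + 6) + G))*(-36) = (137 + ((-1*(-4)*(-6) + 6) + 4))*(-36) = (137 + ((-24 + 6) + 4))*(-36) = (137 + (-18 + 4))*(-36) = (137 - 14)*(-36) = 123*(-36) = -4428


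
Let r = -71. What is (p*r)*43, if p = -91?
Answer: 277823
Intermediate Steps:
(p*r)*43 = -91*(-71)*43 = 6461*43 = 277823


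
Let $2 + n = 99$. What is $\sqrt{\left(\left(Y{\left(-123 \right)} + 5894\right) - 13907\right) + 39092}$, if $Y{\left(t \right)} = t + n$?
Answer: $\sqrt{31053} \approx 176.22$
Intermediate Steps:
$n = 97$ ($n = -2 + 99 = 97$)
$Y{\left(t \right)} = 97 + t$ ($Y{\left(t \right)} = t + 97 = 97 + t$)
$\sqrt{\left(\left(Y{\left(-123 \right)} + 5894\right) - 13907\right) + 39092} = \sqrt{\left(\left(\left(97 - 123\right) + 5894\right) - 13907\right) + 39092} = \sqrt{\left(\left(-26 + 5894\right) - 13907\right) + 39092} = \sqrt{\left(5868 - 13907\right) + 39092} = \sqrt{-8039 + 39092} = \sqrt{31053}$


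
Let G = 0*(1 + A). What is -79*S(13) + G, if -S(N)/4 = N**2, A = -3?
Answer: 53404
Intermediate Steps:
G = 0 (G = 0*(1 - 3) = 0*(-2) = 0)
S(N) = -4*N**2
-79*S(13) + G = -(-316)*13**2 + 0 = -(-316)*169 + 0 = -79*(-676) + 0 = 53404 + 0 = 53404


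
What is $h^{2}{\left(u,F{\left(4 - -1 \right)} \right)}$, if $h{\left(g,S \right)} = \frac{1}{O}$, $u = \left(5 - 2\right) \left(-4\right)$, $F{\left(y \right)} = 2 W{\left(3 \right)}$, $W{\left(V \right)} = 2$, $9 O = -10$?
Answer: $\frac{81}{100} \approx 0.81$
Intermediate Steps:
$O = - \frac{10}{9}$ ($O = \frac{1}{9} \left(-10\right) = - \frac{10}{9} \approx -1.1111$)
$F{\left(y \right)} = 4$ ($F{\left(y \right)} = 2 \cdot 2 = 4$)
$u = -12$ ($u = 3 \left(-4\right) = -12$)
$h{\left(g,S \right)} = - \frac{9}{10}$ ($h{\left(g,S \right)} = \frac{1}{- \frac{10}{9}} = - \frac{9}{10}$)
$h^{2}{\left(u,F{\left(4 - -1 \right)} \right)} = \left(- \frac{9}{10}\right)^{2} = \frac{81}{100}$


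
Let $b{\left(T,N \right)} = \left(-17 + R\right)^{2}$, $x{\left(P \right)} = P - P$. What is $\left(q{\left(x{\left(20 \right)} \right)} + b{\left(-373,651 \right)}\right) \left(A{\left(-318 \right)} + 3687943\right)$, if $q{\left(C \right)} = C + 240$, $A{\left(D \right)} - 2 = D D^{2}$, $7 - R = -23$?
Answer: $-11644020183$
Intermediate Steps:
$R = 30$ ($R = 7 - -23 = 7 + 23 = 30$)
$x{\left(P \right)} = 0$
$b{\left(T,N \right)} = 169$ ($b{\left(T,N \right)} = \left(-17 + 30\right)^{2} = 13^{2} = 169$)
$A{\left(D \right)} = 2 + D^{3}$ ($A{\left(D \right)} = 2 + D D^{2} = 2 + D^{3}$)
$q{\left(C \right)} = 240 + C$
$\left(q{\left(x{\left(20 \right)} \right)} + b{\left(-373,651 \right)}\right) \left(A{\left(-318 \right)} + 3687943\right) = \left(\left(240 + 0\right) + 169\right) \left(\left(2 + \left(-318\right)^{3}\right) + 3687943\right) = \left(240 + 169\right) \left(\left(2 - 32157432\right) + 3687943\right) = 409 \left(-32157430 + 3687943\right) = 409 \left(-28469487\right) = -11644020183$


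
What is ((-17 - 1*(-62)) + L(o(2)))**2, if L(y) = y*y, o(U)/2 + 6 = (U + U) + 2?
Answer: 2025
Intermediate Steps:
o(U) = -8 + 4*U (o(U) = -12 + 2*((U + U) + 2) = -12 + 2*(2*U + 2) = -12 + 2*(2 + 2*U) = -12 + (4 + 4*U) = -8 + 4*U)
L(y) = y**2
((-17 - 1*(-62)) + L(o(2)))**2 = ((-17 - 1*(-62)) + (-8 + 4*2)**2)**2 = ((-17 + 62) + (-8 + 8)**2)**2 = (45 + 0**2)**2 = (45 + 0)**2 = 45**2 = 2025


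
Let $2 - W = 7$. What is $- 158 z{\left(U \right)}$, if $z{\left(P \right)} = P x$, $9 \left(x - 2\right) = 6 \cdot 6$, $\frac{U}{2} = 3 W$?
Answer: $28440$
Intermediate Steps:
$W = -5$ ($W = 2 - 7 = -5$)
$U = -30$ ($U = 2 \cdot 3 \left(-5\right) = 2 \left(-15\right) = -30$)
$x = 6$ ($x = 2 + \frac{6 \cdot 6}{9} = 2 + \frac{1}{9} \cdot 36 = 2 + 4 = 6$)
$z{\left(P \right)} = 6 P$ ($z{\left(P \right)} = P 6 = 6 P$)
$- 158 z{\left(U \right)} = - 158 \cdot 6 \left(-30\right) = \left(-158\right) \left(-180\right) = 28440$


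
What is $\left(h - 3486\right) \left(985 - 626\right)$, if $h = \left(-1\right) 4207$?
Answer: $-2761787$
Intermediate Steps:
$h = -4207$
$\left(h - 3486\right) \left(985 - 626\right) = \left(-4207 - 3486\right) \left(985 - 626\right) = \left(-7693\right) 359 = -2761787$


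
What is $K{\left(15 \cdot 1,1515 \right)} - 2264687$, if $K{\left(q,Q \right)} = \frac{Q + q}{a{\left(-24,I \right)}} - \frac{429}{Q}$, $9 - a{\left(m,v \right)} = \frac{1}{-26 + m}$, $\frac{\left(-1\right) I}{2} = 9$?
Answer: $- \frac{515755219678}{227755} \approx -2.2645 \cdot 10^{6}$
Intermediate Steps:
$I = -18$ ($I = \left(-2\right) 9 = -18$)
$a{\left(m,v \right)} = 9 - \frac{1}{-26 + m}$
$K{\left(q,Q \right)} = - \frac{429}{Q} + \frac{50 Q}{451} + \frac{50 q}{451}$ ($K{\left(q,Q \right)} = \frac{Q + q}{\frac{1}{-26 - 24} \left(-235 + 9 \left(-24\right)\right)} - \frac{429}{Q} = \frac{Q + q}{\frac{1}{-50} \left(-235 - 216\right)} - \frac{429}{Q} = \frac{Q + q}{\left(- \frac{1}{50}\right) \left(-451\right)} - \frac{429}{Q} = \frac{Q + q}{\frac{451}{50}} - \frac{429}{Q} = \left(Q + q\right) \frac{50}{451} - \frac{429}{Q} = \left(\frac{50 Q}{451} + \frac{50 q}{451}\right) - \frac{429}{Q} = - \frac{429}{Q} + \frac{50 Q}{451} + \frac{50 q}{451}$)
$K{\left(15 \cdot 1,1515 \right)} - 2264687 = \frac{-193479 + 50 \cdot 1515 \left(1515 + 15 \cdot 1\right)}{451 \cdot 1515} - 2264687 = \frac{1}{451} \cdot \frac{1}{1515} \left(-193479 + 50 \cdot 1515 \left(1515 + 15\right)\right) - 2264687 = \frac{1}{451} \cdot \frac{1}{1515} \left(-193479 + 50 \cdot 1515 \cdot 1530\right) - 2264687 = \frac{1}{451} \cdot \frac{1}{1515} \left(-193479 + 115897500\right) - 2264687 = \frac{1}{451} \cdot \frac{1}{1515} \cdot 115704021 - 2264687 = \frac{38568007}{227755} - 2264687 = - \frac{515755219678}{227755}$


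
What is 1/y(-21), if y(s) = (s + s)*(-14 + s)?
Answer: 1/1470 ≈ 0.00068027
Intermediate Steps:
y(s) = 2*s*(-14 + s) (y(s) = (2*s)*(-14 + s) = 2*s*(-14 + s))
1/y(-21) = 1/(2*(-21)*(-14 - 21)) = 1/(2*(-21)*(-35)) = 1/1470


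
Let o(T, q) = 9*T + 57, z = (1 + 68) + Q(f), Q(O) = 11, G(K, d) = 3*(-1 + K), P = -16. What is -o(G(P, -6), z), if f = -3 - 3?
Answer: 402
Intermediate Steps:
f = -6
G(K, d) = -3 + 3*K
z = 80 (z = (1 + 68) + 11 = 69 + 11 = 80)
o(T, q) = 57 + 9*T
-o(G(P, -6), z) = -(57 + 9*(-3 + 3*(-16))) = -(57 + 9*(-3 - 48)) = -(57 + 9*(-51)) = -(57 - 459) = -1*(-402) = 402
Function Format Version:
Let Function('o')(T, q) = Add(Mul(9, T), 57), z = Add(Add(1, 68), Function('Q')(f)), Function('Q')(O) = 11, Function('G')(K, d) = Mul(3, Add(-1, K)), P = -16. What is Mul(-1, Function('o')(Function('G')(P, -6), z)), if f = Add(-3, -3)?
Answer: 402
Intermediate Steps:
f = -6
Function('G')(K, d) = Add(-3, Mul(3, K))
z = 80 (z = Add(Add(1, 68), 11) = Add(69, 11) = 80)
Function('o')(T, q) = Add(57, Mul(9, T))
Mul(-1, Function('o')(Function('G')(P, -6), z)) = Mul(-1, Add(57, Mul(9, Add(-3, Mul(3, -16))))) = Mul(-1, Add(57, Mul(9, Add(-3, -48)))) = Mul(-1, Add(57, Mul(9, -51))) = Mul(-1, Add(57, -459)) = Mul(-1, -402) = 402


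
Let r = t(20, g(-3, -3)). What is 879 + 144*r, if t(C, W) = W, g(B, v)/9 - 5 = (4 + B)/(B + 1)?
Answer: 6711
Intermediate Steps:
g(B, v) = 45 + 9*(4 + B)/(1 + B) (g(B, v) = 45 + 9*((4 + B)/(B + 1)) = 45 + 9*((4 + B)/(1 + B)) = 45 + 9*(4 + B)/(1 + B))
r = 81/2 (r = 27*(3 + 2*(-3))/(1 - 3) = 27*(3 - 6)/(-2) = 27*(-½)*(-3) = 81/2 ≈ 40.500)
879 + 144*r = 879 + 144*(81/2) = 879 + 5832 = 6711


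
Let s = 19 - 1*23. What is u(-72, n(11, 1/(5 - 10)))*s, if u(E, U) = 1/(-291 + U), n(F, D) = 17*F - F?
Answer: 4/115 ≈ 0.034783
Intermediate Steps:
n(F, D) = 16*F
s = -4 (s = 19 - 23 = -4)
u(-72, n(11, 1/(5 - 10)))*s = -4/(-291 + 16*11) = -4/(-291 + 176) = -4/(-115) = -1/115*(-4) = 4/115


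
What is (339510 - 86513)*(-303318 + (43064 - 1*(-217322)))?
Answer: -10861667204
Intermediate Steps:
(339510 - 86513)*(-303318 + (43064 - 1*(-217322))) = 252997*(-303318 + (43064 + 217322)) = 252997*(-303318 + 260386) = 252997*(-42932) = -10861667204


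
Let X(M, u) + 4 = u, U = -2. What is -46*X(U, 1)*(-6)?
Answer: -828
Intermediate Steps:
X(M, u) = -4 + u
-46*X(U, 1)*(-6) = -46*(-4 + 1)*(-6) = -46*(-3)*(-6) = 138*(-6) = -828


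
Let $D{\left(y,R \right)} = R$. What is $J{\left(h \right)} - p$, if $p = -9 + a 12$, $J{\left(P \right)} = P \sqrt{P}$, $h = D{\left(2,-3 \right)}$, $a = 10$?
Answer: $-111 - 3 i \sqrt{3} \approx -111.0 - 5.1962 i$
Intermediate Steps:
$h = -3$
$J{\left(P \right)} = P^{\frac{3}{2}}$
$p = 111$ ($p = -9 + 10 \cdot 12 = -9 + 120 = 111$)
$J{\left(h \right)} - p = \left(-3\right)^{\frac{3}{2}} - 111 = - 3 i \sqrt{3} - 111 = -111 - 3 i \sqrt{3}$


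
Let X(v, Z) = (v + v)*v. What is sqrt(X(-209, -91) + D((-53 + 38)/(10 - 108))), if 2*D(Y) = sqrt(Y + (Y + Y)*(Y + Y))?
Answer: sqrt(17122952 + sqrt(2370))/14 ≈ 295.57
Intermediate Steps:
X(v, Z) = 2*v**2 (X(v, Z) = (2*v)*v = 2*v**2)
D(Y) = sqrt(Y + 4*Y**2)/2 (D(Y) = sqrt(Y + (Y + Y)*(Y + Y))/2 = sqrt(Y + (2*Y)*(2*Y))/2 = sqrt(Y + 4*Y**2)/2)
sqrt(X(-209, -91) + D((-53 + 38)/(10 - 108))) = sqrt(2*(-209)**2 + sqrt(((-53 + 38)/(10 - 108))*(1 + 4*((-53 + 38)/(10 - 108))))/2) = sqrt(2*43681 + sqrt((-15/(-98))*(1 + 4*(-15/(-98))))/2) = sqrt(87362 + sqrt((-15*(-1/98))*(1 + 4*(-15*(-1/98))))/2) = sqrt(87362 + sqrt(15*(1 + 4*(15/98))/98)/2) = sqrt(87362 + sqrt(15*(1 + 30/49)/98)/2) = sqrt(87362 + sqrt((15/98)*(79/49))/2) = sqrt(87362 + sqrt(1185/4802)/2) = sqrt(87362 + (sqrt(2370)/98)/2) = sqrt(87362 + sqrt(2370)/196)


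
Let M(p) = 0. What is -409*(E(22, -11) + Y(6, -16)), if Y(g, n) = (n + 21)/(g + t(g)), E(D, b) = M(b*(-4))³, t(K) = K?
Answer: -2045/12 ≈ -170.42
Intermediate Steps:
E(D, b) = 0 (E(D, b) = 0³ = 0)
Y(g, n) = (21 + n)/(2*g) (Y(g, n) = (n + 21)/(g + g) = (21 + n)/((2*g)) = (21 + n)*(1/(2*g)) = (21 + n)/(2*g))
-409*(E(22, -11) + Y(6, -16)) = -409*(0 + (½)*(21 - 16)/6) = -409*(0 + (½)*(⅙)*5) = -409*(0 + 5/12) = -409*5/12 = -2045/12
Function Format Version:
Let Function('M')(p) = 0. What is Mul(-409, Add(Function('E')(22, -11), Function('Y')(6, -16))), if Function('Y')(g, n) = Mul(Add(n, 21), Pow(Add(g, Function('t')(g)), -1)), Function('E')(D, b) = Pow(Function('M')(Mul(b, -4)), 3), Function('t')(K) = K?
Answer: Rational(-2045, 12) ≈ -170.42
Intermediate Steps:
Function('E')(D, b) = 0 (Function('E')(D, b) = Pow(0, 3) = 0)
Function('Y')(g, n) = Mul(Rational(1, 2), Pow(g, -1), Add(21, n)) (Function('Y')(g, n) = Mul(Add(n, 21), Pow(Add(g, g), -1)) = Mul(Add(21, n), Pow(Mul(2, g), -1)) = Mul(Add(21, n), Mul(Rational(1, 2), Pow(g, -1))) = Mul(Rational(1, 2), Pow(g, -1), Add(21, n)))
Mul(-409, Add(Function('E')(22, -11), Function('Y')(6, -16))) = Mul(-409, Add(0, Mul(Rational(1, 2), Pow(6, -1), Add(21, -16)))) = Mul(-409, Add(0, Mul(Rational(1, 2), Rational(1, 6), 5))) = Mul(-409, Add(0, Rational(5, 12))) = Mul(-409, Rational(5, 12)) = Rational(-2045, 12)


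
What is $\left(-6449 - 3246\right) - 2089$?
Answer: $-11784$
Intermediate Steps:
$\left(-6449 - 3246\right) - 2089 = -9695 - 2089 = -11784$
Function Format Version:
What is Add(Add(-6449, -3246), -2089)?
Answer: -11784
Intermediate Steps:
Add(Add(-6449, -3246), -2089) = Add(-9695, -2089) = -11784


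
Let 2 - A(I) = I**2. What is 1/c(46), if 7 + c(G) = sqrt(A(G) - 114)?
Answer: -7/2277 - 2*I*sqrt(557)/2277 ≈ -0.0030742 - 0.02073*I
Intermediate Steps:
A(I) = 2 - I**2
c(G) = -7 + sqrt(-112 - G**2) (c(G) = -7 + sqrt((2 - G**2) - 114) = -7 + sqrt(-112 - G**2))
1/c(46) = 1/(-7 + sqrt(-112 - 1*46**2)) = 1/(-7 + sqrt(-112 - 1*2116)) = 1/(-7 + sqrt(-112 - 2116)) = 1/(-7 + sqrt(-2228)) = 1/(-7 + 2*I*sqrt(557))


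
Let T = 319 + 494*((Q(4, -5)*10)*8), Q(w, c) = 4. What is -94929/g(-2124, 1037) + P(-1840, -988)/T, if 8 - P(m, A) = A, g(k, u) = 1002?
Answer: -5011886893/52905266 ≈ -94.733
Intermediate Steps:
P(m, A) = 8 - A
T = 158399 (T = 319 + 494*((4*10)*8) = 319 + 494*(40*8) = 319 + 494*320 = 319 + 158080 = 158399)
-94929/g(-2124, 1037) + P(-1840, -988)/T = -94929/1002 + (8 - 1*(-988))/158399 = -94929*1/1002 + (8 + 988)*(1/158399) = -31643/334 + 996*(1/158399) = -31643/334 + 996/158399 = -5011886893/52905266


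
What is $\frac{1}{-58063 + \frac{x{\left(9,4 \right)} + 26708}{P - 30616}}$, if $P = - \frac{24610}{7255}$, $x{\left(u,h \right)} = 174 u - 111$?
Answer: $- \frac{44428738}{2579706679007} \approx -1.7222 \cdot 10^{-5}$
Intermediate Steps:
$x{\left(u,h \right)} = -111 + 174 u$
$P = - \frac{4922}{1451}$ ($P = \left(-24610\right) \frac{1}{7255} = - \frac{4922}{1451} \approx -3.3921$)
$\frac{1}{-58063 + \frac{x{\left(9,4 \right)} + 26708}{P - 30616}} = \frac{1}{-58063 + \frac{\left(-111 + 174 \cdot 9\right) + 26708}{- \frac{4922}{1451} - 30616}} = \frac{1}{-58063 + \frac{\left(-111 + 1566\right) + 26708}{- \frac{44428738}{1451}}} = \frac{1}{-58063 + \left(1455 + 26708\right) \left(- \frac{1451}{44428738}\right)} = \frac{1}{-58063 + 28163 \left(- \frac{1451}{44428738}\right)} = \frac{1}{-58063 - \frac{40864513}{44428738}} = \frac{1}{- \frac{2579706679007}{44428738}} = - \frac{44428738}{2579706679007}$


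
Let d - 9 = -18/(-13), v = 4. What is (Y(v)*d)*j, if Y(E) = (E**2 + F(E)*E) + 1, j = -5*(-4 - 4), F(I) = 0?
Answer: 91800/13 ≈ 7061.5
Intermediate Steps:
j = 40 (j = -5*(-8) = 40)
d = 135/13 (d = 9 - 18/(-13) = 9 - 18*(-1/13) = 9 + 18/13 = 135/13 ≈ 10.385)
Y(E) = 1 + E**2 (Y(E) = (E**2 + 0*E) + 1 = (E**2 + 0) + 1 = E**2 + 1 = 1 + E**2)
(Y(v)*d)*j = ((1 + 4**2)*(135/13))*40 = ((1 + 16)*(135/13))*40 = (17*(135/13))*40 = (2295/13)*40 = 91800/13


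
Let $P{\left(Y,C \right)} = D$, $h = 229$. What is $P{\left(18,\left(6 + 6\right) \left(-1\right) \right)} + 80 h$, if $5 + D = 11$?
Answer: $18326$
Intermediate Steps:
$D = 6$ ($D = -5 + 11 = 6$)
$P{\left(Y,C \right)} = 6$
$P{\left(18,\left(6 + 6\right) \left(-1\right) \right)} + 80 h = 6 + 80 \cdot 229 = 6 + 18320 = 18326$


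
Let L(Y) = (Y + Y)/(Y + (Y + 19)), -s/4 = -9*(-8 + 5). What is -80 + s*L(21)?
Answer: -9416/61 ≈ -154.36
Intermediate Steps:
s = -108 (s = -(-36)*(-8 + 5) = -(-36)*(-3) = -4*27 = -108)
L(Y) = 2*Y/(19 + 2*Y) (L(Y) = (2*Y)/(Y + (19 + Y)) = (2*Y)/(19 + 2*Y) = 2*Y/(19 + 2*Y))
-80 + s*L(21) = -80 - 216*21/(19 + 2*21) = -80 - 216*21/(19 + 42) = -80 - 216*21/61 = -80 - 108*42/61 = -80 - 4536/61 = -9416/61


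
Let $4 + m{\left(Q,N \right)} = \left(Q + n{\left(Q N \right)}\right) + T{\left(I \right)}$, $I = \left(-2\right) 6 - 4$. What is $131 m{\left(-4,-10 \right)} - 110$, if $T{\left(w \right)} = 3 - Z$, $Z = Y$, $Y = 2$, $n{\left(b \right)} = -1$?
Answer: $-1158$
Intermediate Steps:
$Z = 2$
$I = -16$ ($I = -12 - 4 = -16$)
$T{\left(w \right)} = 1$ ($T{\left(w \right)} = 3 - 2 = 1$)
$m{\left(Q,N \right)} = -4 + Q$ ($m{\left(Q,N \right)} = -4 + \left(\left(Q - 1\right) + 1\right) = -4 + \left(\left(-1 + Q\right) + 1\right) = -4 + Q$)
$131 m{\left(-4,-10 \right)} - 110 = 131 \left(-4 - 4\right) - 110 = 131 \left(-8\right) - 110 = -1048 - 110 = -1158$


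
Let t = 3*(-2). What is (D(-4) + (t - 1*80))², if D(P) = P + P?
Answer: 8836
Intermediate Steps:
t = -6
D(P) = 2*P
(D(-4) + (t - 1*80))² = (2*(-4) + (-6 - 1*80))² = (-8 + (-6 - 80))² = (-8 - 86)² = (-94)² = 8836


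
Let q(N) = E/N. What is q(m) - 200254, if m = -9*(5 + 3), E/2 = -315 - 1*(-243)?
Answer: -200252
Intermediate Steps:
E = -144 (E = 2*(-315 - 1*(-243)) = 2*(-315 + 243) = 2*(-72) = -144)
m = -72 (m = -9*8 = -72)
q(N) = -144/N
q(m) - 200254 = -144/(-72) - 200254 = -144*(-1/72) - 200254 = 2 - 200254 = -200252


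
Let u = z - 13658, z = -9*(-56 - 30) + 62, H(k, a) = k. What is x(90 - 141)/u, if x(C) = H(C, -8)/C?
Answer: -1/12822 ≈ -7.7991e-5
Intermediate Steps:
z = 836 (z = -9*(-86) + 62 = 774 + 62 = 836)
x(C) = 1 (x(C) = C/C = 1)
u = -12822 (u = 836 - 13658 = -12822)
x(90 - 141)/u = 1/(-12822) = 1*(-1/12822) = -1/12822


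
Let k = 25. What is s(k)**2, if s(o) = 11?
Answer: 121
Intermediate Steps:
s(k)**2 = 11**2 = 121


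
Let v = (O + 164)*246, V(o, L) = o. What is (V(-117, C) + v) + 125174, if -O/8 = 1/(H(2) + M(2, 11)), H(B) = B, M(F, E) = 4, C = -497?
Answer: 165073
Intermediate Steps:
O = -4/3 (O = -8/(2 + 4) = -8/6 = -8*1/6 = -4/3 ≈ -1.3333)
v = 40016 (v = (-4/3 + 164)*246 = (488/3)*246 = 40016)
(V(-117, C) + v) + 125174 = (-117 + 40016) + 125174 = 39899 + 125174 = 165073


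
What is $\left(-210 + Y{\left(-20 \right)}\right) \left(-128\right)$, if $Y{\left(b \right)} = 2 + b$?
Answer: $29184$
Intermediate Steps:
$\left(-210 + Y{\left(-20 \right)}\right) \left(-128\right) = \left(-210 + \left(2 - 20\right)\right) \left(-128\right) = \left(-210 - 18\right) \left(-128\right) = \left(-228\right) \left(-128\right) = 29184$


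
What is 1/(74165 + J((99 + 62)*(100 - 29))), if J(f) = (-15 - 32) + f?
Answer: 1/85549 ≈ 1.1689e-5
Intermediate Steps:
J(f) = -47 + f
1/(74165 + J((99 + 62)*(100 - 29))) = 1/(74165 + (-47 + (99 + 62)*(100 - 29))) = 1/(74165 + (-47 + 161*71)) = 1/(74165 + (-47 + 11431)) = 1/(74165 + 11384) = 1/85549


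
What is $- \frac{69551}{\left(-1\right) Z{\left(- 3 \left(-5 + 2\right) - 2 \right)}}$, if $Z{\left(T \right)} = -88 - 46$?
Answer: $- \frac{69551}{134} \approx -519.04$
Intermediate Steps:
$Z{\left(T \right)} = -134$ ($Z{\left(T \right)} = -88 - 46 = -134$)
$- \frac{69551}{\left(-1\right) Z{\left(- 3 \left(-5 + 2\right) - 2 \right)}} = - \frac{69551}{\left(-1\right) \left(-134\right)} = - \frac{69551}{134}$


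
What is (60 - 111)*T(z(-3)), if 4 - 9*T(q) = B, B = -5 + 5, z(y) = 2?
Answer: -68/3 ≈ -22.667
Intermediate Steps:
B = 0
T(q) = 4/9 (T(q) = 4/9 - 1/9*0 = 4/9 + 0 = 4/9)
(60 - 111)*T(z(-3)) = (60 - 111)*(4/9) = -51*4/9 = -68/3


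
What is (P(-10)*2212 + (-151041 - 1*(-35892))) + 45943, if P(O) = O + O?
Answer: -113446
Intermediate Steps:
P(O) = 2*O
(P(-10)*2212 + (-151041 - 1*(-35892))) + 45943 = ((2*(-10))*2212 + (-151041 - 1*(-35892))) + 45943 = (-20*2212 + (-151041 + 35892)) + 45943 = (-44240 - 115149) + 45943 = -159389 + 45943 = -113446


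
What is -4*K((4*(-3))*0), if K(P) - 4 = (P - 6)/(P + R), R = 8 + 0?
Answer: -13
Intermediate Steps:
R = 8
K(P) = 4 + (-6 + P)/(8 + P) (K(P) = 4 + (P - 6)/(P + 8) = 4 + (-6 + P)/(8 + P))
-4*K((4*(-3))*0) = -4*(26 + 5*((4*(-3))*0))/(8 + (4*(-3))*0) = -4*(26 + 5*(-12*0))/(8 - 12*0) = -4*(26 + 5*0)/(8 + 0) = -4*(26 + 0)/8 = -26/2 = -4*13/4 = -13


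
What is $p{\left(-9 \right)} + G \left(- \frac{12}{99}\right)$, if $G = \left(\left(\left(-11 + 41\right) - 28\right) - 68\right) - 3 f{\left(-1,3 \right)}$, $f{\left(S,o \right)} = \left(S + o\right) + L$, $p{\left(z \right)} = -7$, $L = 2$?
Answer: $\frac{27}{11} \approx 2.4545$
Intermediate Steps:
$f{\left(S,o \right)} = 2 + S + o$ ($f{\left(S,o \right)} = \left(S + o\right) + 2 = 2 + S + o$)
$G = -78$ ($G = \left(\left(\left(-11 + 41\right) - 28\right) - 68\right) - 3 \left(2 - 1 + 3\right) = \left(\left(30 - 28\right) - 68\right) - 12 = \left(2 - 68\right) - 12 = -66 - 12 = -78$)
$p{\left(-9 \right)} + G \left(- \frac{12}{99}\right) = -7 - 78 \left(- \frac{12}{99}\right) = -7 - 78 \left(\left(-12\right) \frac{1}{99}\right) = -7 - - \frac{104}{11} = -7 + \frac{104}{11} = \frac{27}{11}$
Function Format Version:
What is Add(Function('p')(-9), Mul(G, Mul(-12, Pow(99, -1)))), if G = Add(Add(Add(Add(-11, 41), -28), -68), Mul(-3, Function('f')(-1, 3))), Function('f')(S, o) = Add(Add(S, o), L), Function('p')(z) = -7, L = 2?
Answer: Rational(27, 11) ≈ 2.4545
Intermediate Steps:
Function('f')(S, o) = Add(2, S, o) (Function('f')(S, o) = Add(Add(S, o), 2) = Add(2, S, o))
G = -78 (G = Add(Add(Add(Add(-11, 41), -28), -68), Mul(-3, Add(2, -1, 3))) = Add(Add(Add(30, -28), -68), Mul(-3, 4)) = Add(Add(2, -68), -12) = Add(-66, -12) = -78)
Add(Function('p')(-9), Mul(G, Mul(-12, Pow(99, -1)))) = Add(-7, Mul(-78, Mul(-12, Pow(99, -1)))) = Add(-7, Mul(-78, Mul(-12, Rational(1, 99)))) = Add(-7, Mul(-78, Rational(-4, 33))) = Add(-7, Rational(104, 11)) = Rational(27, 11)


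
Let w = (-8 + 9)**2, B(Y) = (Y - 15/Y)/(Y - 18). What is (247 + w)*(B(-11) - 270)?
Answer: -21333952/319 ≈ -66878.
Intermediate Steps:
B(Y) = (Y - 15/Y)/(-18 + Y)
w = 1 (w = 1**2 = 1)
(247 + w)*(B(-11) - 270) = (247 + 1)*((-15 + (-11)**2)/((-11)*(-18 - 11)) - 270) = 248*(-1/11*(-15 + 121)/(-29) - 270) = 248*(-1/11*(-1/29)*106 - 270) = 248*(106/319 - 270) = 248*(-86024/319) = -21333952/319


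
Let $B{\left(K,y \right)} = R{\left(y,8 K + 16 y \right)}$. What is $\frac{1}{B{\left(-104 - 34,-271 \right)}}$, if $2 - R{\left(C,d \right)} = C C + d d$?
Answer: $- \frac{1}{29667039} \approx -3.3707 \cdot 10^{-8}$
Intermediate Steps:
$R{\left(C,d \right)} = 2 - C^{2} - d^{2}$ ($R{\left(C,d \right)} = 2 - \left(C C + d d\right) = 2 - \left(C^{2} + d^{2}\right) = 2 - C^{2} - d^{2}$)
$B{\left(K,y \right)} = 2 - y^{2} - \left(8 K + 16 y\right)^{2}$
$\frac{1}{B{\left(-104 - 34,-271 \right)}} = \frac{1}{2 - \left(-271\right)^{2} - 64 \left(\left(-104 - 34\right) + 2 \left(-271\right)\right)^{2}} = \frac{1}{2 - 73441 - 64 \left(\left(-104 - 34\right) - 542\right)^{2}} = \frac{1}{2 - 73441 - 64 \left(-138 - 542\right)^{2}} = \frac{1}{2 - 73441 - 64 \left(-680\right)^{2}} = \frac{1}{2 - 73441 - 29593600} = \frac{1}{-29667039} = - \frac{1}{29667039}$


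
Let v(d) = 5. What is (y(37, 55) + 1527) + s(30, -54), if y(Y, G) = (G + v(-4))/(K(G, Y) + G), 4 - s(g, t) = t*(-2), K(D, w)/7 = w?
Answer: 223441/157 ≈ 1423.2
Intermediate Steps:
K(D, w) = 7*w
s(g, t) = 4 + 2*t (s(g, t) = 4 - t*(-2) = 4 - (-2)*t = 4 + 2*t)
y(Y, G) = (5 + G)/(G + 7*Y) (y(Y, G) = (G + 5)/(7*Y + G) = (5 + G)/(G + 7*Y))
(y(37, 55) + 1527) + s(30, -54) = ((5 + 55)/(55 + 7*37) + 1527) + (4 + 2*(-54)) = (60/(55 + 259) + 1527) + (4 - 108) = (60/314 + 1527) - 104 = ((1/314)*60 + 1527) - 104 = (30/157 + 1527) - 104 = 239769/157 - 104 = 223441/157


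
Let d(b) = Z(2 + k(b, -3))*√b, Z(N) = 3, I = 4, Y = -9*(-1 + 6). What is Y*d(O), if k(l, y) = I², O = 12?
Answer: -270*√3 ≈ -467.65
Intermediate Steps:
Y = -45 (Y = -9*5 = -45)
k(l, y) = 16 (k(l, y) = 4² = 16)
d(b) = 3*√b
Y*d(O) = -135*√12 = -135*2*√3 = -270*√3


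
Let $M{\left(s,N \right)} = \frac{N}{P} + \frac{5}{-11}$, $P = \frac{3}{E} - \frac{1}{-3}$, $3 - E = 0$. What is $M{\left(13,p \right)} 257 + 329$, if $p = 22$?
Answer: $\frac{97959}{22} \approx 4452.7$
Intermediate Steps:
$E = 3$ ($E = 3 - 0 = 3 + 0 = 3$)
$P = \frac{4}{3}$ ($P = \frac{3}{3} - \frac{1}{-3} = 3 \cdot \frac{1}{3} - - \frac{1}{3} = 1 + \frac{1}{3} = \frac{4}{3} \approx 1.3333$)
$M{\left(s,N \right)} = - \frac{5}{11} + \frac{3 N}{4}$ ($M{\left(s,N \right)} = \frac{N}{\frac{4}{3}} + \frac{5}{-11} = N \frac{3}{4} + 5 \left(- \frac{1}{11}\right) = \frac{3 N}{4} - \frac{5}{11} = - \frac{5}{11} + \frac{3 N}{4}$)
$M{\left(13,p \right)} 257 + 329 = \left(- \frac{5}{11} + \frac{3}{4} \cdot 22\right) 257 + 329 = \left(- \frac{5}{11} + \frac{33}{2}\right) 257 + 329 = \frac{353}{22} \cdot 257 + 329 = \frac{90721}{22} + 329 = \frac{97959}{22}$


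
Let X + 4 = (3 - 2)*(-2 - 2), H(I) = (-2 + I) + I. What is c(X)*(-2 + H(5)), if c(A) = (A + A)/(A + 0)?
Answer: 12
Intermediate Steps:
H(I) = -2 + 2*I
X = -8 (X = -4 + (3 - 2)*(-2 - 2) = -4 + 1*(-4) = -4 - 4 = -8)
c(A) = 2 (c(A) = (2*A)/A = 2)
c(X)*(-2 + H(5)) = 2*(-2 + (-2 + 2*5)) = 2*(-2 + (-2 + 10)) = 2*(-2 + 8) = 2*6 = 12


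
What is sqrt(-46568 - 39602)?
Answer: I*sqrt(86170) ≈ 293.55*I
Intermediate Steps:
sqrt(-46568 - 39602) = sqrt(-86170) = I*sqrt(86170)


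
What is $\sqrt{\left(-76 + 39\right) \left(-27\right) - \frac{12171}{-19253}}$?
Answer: $\frac{\sqrt{370541659254}}{19253} \approx 31.617$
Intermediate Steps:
$\sqrt{\left(-76 + 39\right) \left(-27\right) - \frac{12171}{-19253}} = \sqrt{\left(-37\right) \left(-27\right) - - \frac{12171}{19253}} = \sqrt{999 + \frac{12171}{19253}} = \sqrt{\frac{19245918}{19253}} = \frac{\sqrt{370541659254}}{19253}$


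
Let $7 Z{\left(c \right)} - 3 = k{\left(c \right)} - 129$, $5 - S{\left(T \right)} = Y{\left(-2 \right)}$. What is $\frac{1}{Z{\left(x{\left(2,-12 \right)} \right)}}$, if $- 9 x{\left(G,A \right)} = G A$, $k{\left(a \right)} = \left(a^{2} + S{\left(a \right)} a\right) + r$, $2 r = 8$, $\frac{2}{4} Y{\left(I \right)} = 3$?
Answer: $- \frac{63}{1058} \approx -0.059546$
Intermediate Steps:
$Y{\left(I \right)} = 6$ ($Y{\left(I \right)} = 2 \cdot 3 = 6$)
$S{\left(T \right)} = -1$ ($S{\left(T \right)} = 5 - 6 = -1$)
$r = 4$ ($r = \frac{1}{2} \cdot 8 = 4$)
$k{\left(a \right)} = 4 + a^{2} - a$ ($k{\left(a \right)} = \left(a^{2} - a\right) + 4 = 4 + a^{2} - a$)
$x{\left(G,A \right)} = - \frac{A G}{9}$ ($x{\left(G,A \right)} = - \frac{G A}{9} = - \frac{A G}{9}$)
$Z{\left(c \right)} = - \frac{122}{7} - \frac{c}{7} + \frac{c^{2}}{7}$ ($Z{\left(c \right)} = \frac{3}{7} + \frac{\left(4 + c^{2} - c\right) - 129}{7} = \frac{3}{7} + \frac{-125 + c^{2} - c}{7} = \frac{3}{7} - \left(\frac{125}{7} - \frac{c^{2}}{7} + \frac{c}{7}\right) = - \frac{122}{7} - \frac{c}{7} + \frac{c^{2}}{7}$)
$\frac{1}{Z{\left(x{\left(2,-12 \right)} \right)}} = \frac{1}{- \frac{122}{7} - \frac{\left(- \frac{1}{9}\right) \left(-12\right) 2}{7} + \frac{\left(\left(- \frac{1}{9}\right) \left(-12\right) 2\right)^{2}}{7}} = \frac{1}{- \frac{122}{7} - \frac{8}{21} + \frac{\left(\frac{8}{3}\right)^{2}}{7}} = \frac{1}{- \frac{122}{7} - \frac{8}{21} + \frac{1}{7} \cdot \frac{64}{9}} = \frac{1}{- \frac{122}{7} - \frac{8}{21} + \frac{64}{63}} = \frac{1}{- \frac{1058}{63}} = - \frac{63}{1058}$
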